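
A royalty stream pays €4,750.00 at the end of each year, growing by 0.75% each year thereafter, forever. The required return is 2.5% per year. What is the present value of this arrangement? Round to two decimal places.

€271,428.57

Periodic rate r = 0.025 per year.
Growing perpetuity (Gordon): PV = PMT₁ / (r − g) = 4,750 / (r − 0.0075) = €271,428.57.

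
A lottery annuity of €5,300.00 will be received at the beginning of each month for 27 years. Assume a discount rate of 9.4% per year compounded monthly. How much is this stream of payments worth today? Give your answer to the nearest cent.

This is an annuity due: 324 payments of €5,300.00 at the beginning of each month.
Periodic rate r = 0.094/12 per month; n is counted in months.
PV = PMT × [(1 − (1+r)^−n)/r] × (1+r) = 5,300 × [1 − (1+r)^−324] / r × (1+r) = €627,473.90

€627,473.90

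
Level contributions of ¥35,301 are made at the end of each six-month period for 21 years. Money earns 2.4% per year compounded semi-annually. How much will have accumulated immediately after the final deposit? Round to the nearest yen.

This is an ordinary annuity: 42 deposits of ¥35,301 at the end of each six-month period.
Periodic rate r = 0.024/2 per half-year; n is counted in half-years.
FV = PMT × [((1+r)^n − 1)/r] = 35,301 × [(1+r)^42 − 1] / r = ¥1,913,228

¥1,913,228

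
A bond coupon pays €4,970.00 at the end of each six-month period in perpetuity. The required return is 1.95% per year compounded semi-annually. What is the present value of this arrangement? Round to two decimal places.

Periodic rate r = 0.0195/2 per half-year.
Level perpetuity: PV = PMT / r = 4,970 / (0.0195/2) = €509,743.59.

€509,743.59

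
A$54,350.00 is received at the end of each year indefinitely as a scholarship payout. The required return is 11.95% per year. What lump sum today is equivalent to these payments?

A$454,811.72

Periodic rate r = 0.1195 per year.
Level perpetuity: PV = PMT / r = 54,350 / (0.1195) = A$454,811.72.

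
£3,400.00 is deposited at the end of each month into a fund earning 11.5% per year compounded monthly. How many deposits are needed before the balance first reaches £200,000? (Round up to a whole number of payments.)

47 payments

Periodic rate r = 0.115/12 per month; n is counted in months.
Ordinary annuity FV: 200,000 = 3,400 × [((1+r)^n − 1)/r].
(1+r)^n = 1 + 200,000 × r / 3,400, so n = ln(1 + 200,000·r/3,400) / ln(1+r) = 46.87.
Round up to a whole number of payments: n = 47.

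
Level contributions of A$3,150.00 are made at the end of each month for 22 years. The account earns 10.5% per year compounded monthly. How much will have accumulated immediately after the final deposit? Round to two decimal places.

This is an ordinary annuity: 264 deposits of A$3,150.00 at the end of each month.
Periodic rate r = 0.105/12 per month; n is counted in months.
FV = PMT × [((1+r)^n − 1)/r] = 3,150 × [(1+r)^264 − 1] / r = A$3,230,534.48

A$3,230,534.48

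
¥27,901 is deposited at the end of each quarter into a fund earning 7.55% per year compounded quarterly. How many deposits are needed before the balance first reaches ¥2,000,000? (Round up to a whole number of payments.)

46 payments

Periodic rate r = 0.0755/4 per quarter; n is counted in quarters.
Ordinary annuity FV: 2,000,000 = 27,901 × [((1+r)^n − 1)/r].
(1+r)^n = 1 + 2,000,000 × r / 27,901, so n = ln(1 + 2,000,000·r/27,901) / ln(1+r) = 45.76.
Round up to a whole number of payments: n = 46.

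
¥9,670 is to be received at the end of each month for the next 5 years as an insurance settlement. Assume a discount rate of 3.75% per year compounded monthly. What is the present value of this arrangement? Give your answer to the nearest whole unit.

This is an ordinary annuity: 60 payments of ¥9,670 at the end of each month.
Periodic rate r = 0.0375/12 per month; n is counted in months.
PV = PMT × [(1 − (1+r)^−n)/r] = 9,670 × [1 − (1+r)^−60] / r = ¥528,302

¥528,302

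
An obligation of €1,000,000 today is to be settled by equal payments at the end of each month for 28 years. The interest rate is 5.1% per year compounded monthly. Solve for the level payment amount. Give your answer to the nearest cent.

€5,595.90

Level ordinary annuity; solve PV = PMT × [(1 − (1+r)^−n)/r] for PMT.
Periodic rate r = 0.051/12 per month; n is counted in months.
With n = 336: PMT = 1,000,000 / ([(1 − (1+r)^−n)/r]) = €5,595.90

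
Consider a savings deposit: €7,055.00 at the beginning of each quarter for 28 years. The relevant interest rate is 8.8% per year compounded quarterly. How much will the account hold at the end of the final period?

This is an annuity due: 112 deposits of €7,055.00 at the beginning of each quarter.
Periodic rate r = 0.088/4 per quarter; n is counted in quarters.
FV = PMT × [((1+r)^n − 1)/r] × (1+r) = 7,055 × [(1+r)^112 − 1] / r × (1+r) = €3,422,213.92

€3,422,213.92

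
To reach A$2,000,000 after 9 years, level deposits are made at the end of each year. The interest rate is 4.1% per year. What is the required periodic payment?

Level ordinary annuity; solve FV = PMT × [((1+r)^n − 1)/r] for PMT.
Periodic rate r = 0.041 per year.
With n = 9: PMT = 2,000,000 / ([((1+r)^n − 1)/r]) = A$188,213.08

A$188,213.08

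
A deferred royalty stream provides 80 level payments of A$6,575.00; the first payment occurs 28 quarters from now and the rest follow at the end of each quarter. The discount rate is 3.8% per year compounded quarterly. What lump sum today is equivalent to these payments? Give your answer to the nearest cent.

A$284,519.45

Ordinary annuity of 80 payments, first payment at period 28.
Periodic rate r = 0.038/4 per quarter; n is counted in quarters.
The ordinary-annuity PV formula values the stream one period before the first payment (period 27); discount that back 27 periods:
PV₀ = 6,575 × [1 − (1+r)^−80] / r × (1+r)^−27 = A$284,519.45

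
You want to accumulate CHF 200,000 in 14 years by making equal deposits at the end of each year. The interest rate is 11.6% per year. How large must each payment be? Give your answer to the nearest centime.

CHF 6,359.04

Level ordinary annuity; solve FV = PMT × [((1+r)^n − 1)/r] for PMT.
Periodic rate r = 0.116 per year.
With n = 14: PMT = 200,000 / ([((1+r)^n − 1)/r]) = CHF 6,359.04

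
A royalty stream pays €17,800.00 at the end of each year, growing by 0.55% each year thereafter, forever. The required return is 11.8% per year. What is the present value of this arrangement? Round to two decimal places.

€158,222.22

Periodic rate r = 0.118 per year.
Growing perpetuity (Gordon): PV = PMT₁ / (r − g) = 17,800 / (r − 0.0055) = €158,222.22.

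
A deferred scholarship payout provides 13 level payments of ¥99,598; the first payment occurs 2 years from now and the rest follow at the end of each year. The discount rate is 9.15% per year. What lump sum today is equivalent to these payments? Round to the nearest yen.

¥677,735

Ordinary annuity of 13 payments, first payment at period 2.
Periodic rate r = 0.0915 per year.
The ordinary-annuity PV formula values the stream one period before the first payment (period 1); discount that back 1 periods:
PV₀ = 99,598 × [1 − (1+r)^−13] / r × (1+r)^−1 = ¥677,735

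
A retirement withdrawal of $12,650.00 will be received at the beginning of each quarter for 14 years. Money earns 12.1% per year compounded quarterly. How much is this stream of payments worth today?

$349,638.39

This is an annuity due: 56 payments of $12,650.00 at the beginning of each quarter.
Periodic rate r = 0.121/4 per quarter; n is counted in quarters.
PV = PMT × [(1 − (1+r)^−n)/r] × (1+r) = 12,650 × [1 − (1+r)^−56] / r × (1+r) = $349,638.39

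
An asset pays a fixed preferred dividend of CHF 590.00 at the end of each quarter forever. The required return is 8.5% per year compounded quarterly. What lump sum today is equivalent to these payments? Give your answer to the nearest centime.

CHF 27,764.71

Periodic rate r = 0.085/4 per quarter.
Level perpetuity: PV = PMT / r = 590 / (0.085/4) = CHF 27,764.71.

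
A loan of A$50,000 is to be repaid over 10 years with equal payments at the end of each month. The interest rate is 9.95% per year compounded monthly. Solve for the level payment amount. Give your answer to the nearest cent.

Level ordinary annuity; solve PV = PMT × [(1 − (1+r)^−n)/r] for PMT.
Periodic rate r = 0.0995/12 per month; n is counted in months.
With n = 120: PMT = 50,000 / ([(1 − (1+r)^−n)/r]) = A$659.37

A$659.37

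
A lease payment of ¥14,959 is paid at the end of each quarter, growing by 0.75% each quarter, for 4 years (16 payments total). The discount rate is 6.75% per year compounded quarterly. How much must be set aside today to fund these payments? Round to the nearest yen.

¥219,777

Periodic rate r = 0.0675/4 per quarter; n is counted in quarters.
Growing ordinary annuity: PV = PMT₁ × [1 − ((1+g)/(1+r))^n] / (r − g) = 14,959 × [1 − ((1+0.0075)/(1+r))^16] / (r − 0.0075) = ¥219,777.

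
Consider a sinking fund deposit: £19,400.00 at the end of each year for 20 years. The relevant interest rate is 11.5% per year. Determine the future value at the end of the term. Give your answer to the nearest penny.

£1,319,298.54

This is an ordinary annuity: 20 deposits of £19,400.00 at the end of each year.
Periodic rate r = 0.115 per year.
FV = PMT × [((1+r)^n − 1)/r] = 19,400 × [(1+r)^20 − 1] / r = £1,319,298.54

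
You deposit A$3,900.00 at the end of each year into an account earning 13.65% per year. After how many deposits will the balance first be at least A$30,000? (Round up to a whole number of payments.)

Periodic rate r = 0.1365 per year.
Ordinary annuity FV: 30,000 = 3,900 × [((1+r)^n − 1)/r].
(1+r)^n = 1 + 30,000 × r / 3,900, so n = ln(1 + 30,000·r/3,900) / ln(1+r) = 5.61.
Round up to a whole number of payments: n = 6.

6 payments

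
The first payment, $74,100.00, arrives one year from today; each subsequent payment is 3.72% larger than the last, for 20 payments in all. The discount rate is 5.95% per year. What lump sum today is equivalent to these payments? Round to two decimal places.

Periodic rate r = 0.0595 per year.
Growing ordinary annuity: PV = PMT₁ × [1 − ((1+g)/(1+r))^n] / (r − g) = 74,100 × [1 − ((1+0.0372)/(1+r))^20] / (r − 0.0372) = $1,151,447.69.

$1,151,447.69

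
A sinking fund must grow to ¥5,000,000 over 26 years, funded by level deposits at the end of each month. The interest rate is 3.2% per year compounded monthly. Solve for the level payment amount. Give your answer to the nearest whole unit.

Level ordinary annuity; solve FV = PMT × [((1+r)^n − 1)/r] for PMT.
Periodic rate r = 0.032/12 per month; n is counted in months.
With n = 312: PMT = 5,000,000 / ([((1+r)^n − 1)/r]) = ¥10,293

¥10,293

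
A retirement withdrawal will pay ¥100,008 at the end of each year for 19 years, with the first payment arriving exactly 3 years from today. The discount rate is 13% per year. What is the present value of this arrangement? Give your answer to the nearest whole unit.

¥543,388

Ordinary annuity of 19 payments, first payment at period 3.
Periodic rate r = 0.13 per year.
The ordinary-annuity PV formula values the stream one period before the first payment (period 2); discount that back 2 periods:
PV₀ = 100,008 × [1 − (1+r)^−19] / r × (1+r)^−2 = ¥543,388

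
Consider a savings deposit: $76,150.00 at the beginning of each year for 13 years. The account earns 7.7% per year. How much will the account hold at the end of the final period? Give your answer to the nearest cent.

This is an annuity due: 13 deposits of $76,150.00 at the beginning of each year.
Periodic rate r = 0.077 per year.
FV = PMT × [((1+r)^n − 1)/r] × (1+r) = 76,150 × [(1+r)^13 − 1] / r × (1+r) = $1,728,712.86

$1,728,712.86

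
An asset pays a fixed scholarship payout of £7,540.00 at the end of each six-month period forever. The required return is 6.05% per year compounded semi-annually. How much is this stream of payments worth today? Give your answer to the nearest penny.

£249,256.20

Periodic rate r = 0.0605/2 per half-year.
Level perpetuity: PV = PMT / r = 7,540 / (0.0605/2) = £249,256.20.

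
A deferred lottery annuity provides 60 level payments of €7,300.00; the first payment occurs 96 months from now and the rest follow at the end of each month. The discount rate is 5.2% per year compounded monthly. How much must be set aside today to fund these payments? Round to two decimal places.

Ordinary annuity of 60 payments, first payment at period 96.
Periodic rate r = 0.052/12 per month; n is counted in months.
The ordinary-annuity PV formula values the stream one period before the first payment (period 95); discount that back 95 periods:
PV₀ = 7,300 × [1 − (1+r)^−60] / r × (1+r)^−95 = €255,280.43

€255,280.43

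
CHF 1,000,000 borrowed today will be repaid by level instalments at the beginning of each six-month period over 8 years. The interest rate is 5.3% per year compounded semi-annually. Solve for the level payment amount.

Level annuity due; solve PV = PMT × [(1 − (1+r)^−n)/r] × (1+r) for PMT.
Periodic rate r = 0.053/2 per half-year; n is counted in half-years.
With n = 16: PMT = 1,000,000 / ([(1 − (1+r)^−n)/r] × (1+r)) = CHF 75,495.34

CHF 75,495.34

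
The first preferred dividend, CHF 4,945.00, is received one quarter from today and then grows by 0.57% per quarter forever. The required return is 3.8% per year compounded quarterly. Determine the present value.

CHF 1,301,315.79

Periodic rate r = 0.038/4 per quarter.
Growing perpetuity (Gordon): PV = PMT₁ / (r − g) = 4,945 / (r − 0.0057) = CHF 1,301,315.79.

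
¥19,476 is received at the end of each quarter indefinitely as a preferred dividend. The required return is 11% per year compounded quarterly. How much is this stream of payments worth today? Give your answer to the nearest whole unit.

Periodic rate r = 0.11/4 per quarter.
Level perpetuity: PV = PMT / r = 19,476 / (0.11/4) = ¥708,218.

¥708,218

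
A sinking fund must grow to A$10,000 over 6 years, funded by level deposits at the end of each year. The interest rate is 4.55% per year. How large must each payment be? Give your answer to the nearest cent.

A$1,486.91

Level ordinary annuity; solve FV = PMT × [((1+r)^n − 1)/r] for PMT.
Periodic rate r = 0.0455 per year.
With n = 6: PMT = 10,000 / ([((1+r)^n − 1)/r]) = A$1,486.91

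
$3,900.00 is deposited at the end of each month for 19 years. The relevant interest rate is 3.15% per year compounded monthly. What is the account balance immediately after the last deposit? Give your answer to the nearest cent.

$1,215,257.15

This is an ordinary annuity: 228 deposits of $3,900.00 at the end of each month.
Periodic rate r = 0.0315/12 per month; n is counted in months.
FV = PMT × [((1+r)^n − 1)/r] = 3,900 × [(1+r)^228 − 1] / r = $1,215,257.15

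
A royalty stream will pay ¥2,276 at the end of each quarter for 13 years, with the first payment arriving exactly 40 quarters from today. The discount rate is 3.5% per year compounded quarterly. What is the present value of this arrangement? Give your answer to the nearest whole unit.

¥67,462

Ordinary annuity of 52 payments, first payment at period 40.
Periodic rate r = 0.035/4 per quarter; n is counted in quarters.
The ordinary-annuity PV formula values the stream one period before the first payment (period 39); discount that back 39 periods:
PV₀ = 2,276 × [1 − (1+r)^−52] / r × (1+r)^−39 = ¥67,462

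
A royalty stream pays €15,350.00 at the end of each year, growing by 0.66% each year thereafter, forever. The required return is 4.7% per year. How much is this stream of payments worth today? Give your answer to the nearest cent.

€379,950.50

Periodic rate r = 0.047 per year.
Growing perpetuity (Gordon): PV = PMT₁ / (r − g) = 15,350 / (r − 0.0066) = €379,950.50.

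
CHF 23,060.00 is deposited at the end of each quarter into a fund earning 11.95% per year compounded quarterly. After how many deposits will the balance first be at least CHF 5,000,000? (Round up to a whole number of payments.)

Periodic rate r = 0.1195/4 per quarter; n is counted in quarters.
Ordinary annuity FV: 5,000,000 = 23,060 × [((1+r)^n − 1)/r].
(1+r)^n = 1 + 5,000,000 × r / 23,060, so n = ln(1 + 5,000,000·r/23,060) / ln(1+r) = 68.35.
Round up to a whole number of payments: n = 69.

69 payments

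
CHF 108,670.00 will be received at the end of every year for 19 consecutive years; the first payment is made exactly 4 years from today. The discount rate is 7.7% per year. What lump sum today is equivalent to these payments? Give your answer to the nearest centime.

CHF 853,745.27

Ordinary annuity of 19 payments, first payment at period 4.
Periodic rate r = 0.077 per year.
The ordinary-annuity PV formula values the stream one period before the first payment (period 3); discount that back 3 periods:
PV₀ = 108,670 × [1 − (1+r)^−19] / r × (1+r)^−3 = CHF 853,745.27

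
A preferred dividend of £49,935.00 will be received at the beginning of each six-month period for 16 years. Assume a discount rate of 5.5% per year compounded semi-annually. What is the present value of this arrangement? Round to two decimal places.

£1,082,620.02

This is an annuity due: 32 payments of £49,935.00 at the beginning of each six-month period.
Periodic rate r = 0.055/2 per half-year; n is counted in half-years.
PV = PMT × [(1 − (1+r)^−n)/r] × (1+r) = 49,935 × [1 − (1+r)^−32] / r × (1+r) = £1,082,620.02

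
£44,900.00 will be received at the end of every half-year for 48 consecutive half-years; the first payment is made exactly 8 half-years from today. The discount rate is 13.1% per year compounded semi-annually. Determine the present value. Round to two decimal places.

£418,753.92

Ordinary annuity of 48 payments, first payment at period 8.
Periodic rate r = 0.131/2 per half-year; n is counted in half-years.
The ordinary-annuity PV formula values the stream one period before the first payment (period 7); discount that back 7 periods:
PV₀ = 44,900 × [1 − (1+r)^−48] / r × (1+r)^−7 = £418,753.92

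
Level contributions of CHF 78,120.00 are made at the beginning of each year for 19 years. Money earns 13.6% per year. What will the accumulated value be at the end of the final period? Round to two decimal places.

CHF 6,705,979.41

This is an annuity due: 19 deposits of CHF 78,120.00 at the beginning of each year.
Periodic rate r = 0.136 per year.
FV = PMT × [((1+r)^n − 1)/r] × (1+r) = 78,120 × [(1+r)^19 − 1] / r × (1+r) = CHF 6,705,979.41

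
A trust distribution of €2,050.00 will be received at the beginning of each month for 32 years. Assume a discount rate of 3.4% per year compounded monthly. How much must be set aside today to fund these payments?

This is an annuity due: 384 payments of €2,050.00 at the beginning of each month.
Periodic rate r = 0.034/12 per month; n is counted in months.
PV = PMT × [(1 − (1+r)^−n)/r] × (1+r) = 2,050 × [1 − (1+r)^−384] / r × (1+r) = €480,762.91

€480,762.91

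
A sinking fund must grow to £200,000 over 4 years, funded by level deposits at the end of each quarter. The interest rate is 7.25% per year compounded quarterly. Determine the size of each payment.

£10,887.14

Level ordinary annuity; solve FV = PMT × [((1+r)^n − 1)/r] for PMT.
Periodic rate r = 0.0725/4 per quarter; n is counted in quarters.
With n = 16: PMT = 200,000 / ([((1+r)^n − 1)/r]) = £10,887.14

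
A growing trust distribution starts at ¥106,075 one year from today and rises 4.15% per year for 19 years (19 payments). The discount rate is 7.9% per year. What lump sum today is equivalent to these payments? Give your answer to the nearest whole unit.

¥1,384,223

Periodic rate r = 0.079 per year.
Growing ordinary annuity: PV = PMT₁ × [1 − ((1+g)/(1+r))^n] / (r − g) = 106,075 × [1 − ((1+0.0415)/(1+r))^19] / (r − 0.0415) = ¥1,384,223.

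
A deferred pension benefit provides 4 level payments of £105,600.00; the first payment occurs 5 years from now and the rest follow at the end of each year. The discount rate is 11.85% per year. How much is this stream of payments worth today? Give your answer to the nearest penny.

£205,583.44

Ordinary annuity of 4 payments, first payment at period 5.
Periodic rate r = 0.1185 per year.
The ordinary-annuity PV formula values the stream one period before the first payment (period 4); discount that back 4 periods:
PV₀ = 105,600 × [1 − (1+r)^−4] / r × (1+r)^−4 = £205,583.44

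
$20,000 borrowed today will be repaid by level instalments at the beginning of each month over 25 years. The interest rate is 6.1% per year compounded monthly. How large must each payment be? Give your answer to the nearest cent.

Level annuity due; solve PV = PMT × [(1 − (1+r)^−n)/r] × (1+r) for PMT.
Periodic rate r = 0.061/12 per month; n is counted in months.
With n = 300: PMT = 20,000 / ([(1 − (1+r)^−n)/r] × (1+r)) = $129.43

$129.43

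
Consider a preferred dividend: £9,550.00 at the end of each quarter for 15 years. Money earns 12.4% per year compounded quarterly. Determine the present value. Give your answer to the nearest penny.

£258,733.31

This is an ordinary annuity: 60 payments of £9,550.00 at the end of each quarter.
Periodic rate r = 0.124/4 per quarter; n is counted in quarters.
PV = PMT × [(1 − (1+r)^−n)/r] = 9,550 × [1 − (1+r)^−60] / r = £258,733.31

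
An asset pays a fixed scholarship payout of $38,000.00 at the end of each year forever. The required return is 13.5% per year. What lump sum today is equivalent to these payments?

$281,481.48

Periodic rate r = 0.135 per year.
Level perpetuity: PV = PMT / r = 38,000 / (0.135) = $281,481.48.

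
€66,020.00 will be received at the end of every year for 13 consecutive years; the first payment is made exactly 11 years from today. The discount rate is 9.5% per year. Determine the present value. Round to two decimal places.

Ordinary annuity of 13 payments, first payment at period 11.
Periodic rate r = 0.095 per year.
The ordinary-annuity PV formula values the stream one period before the first payment (period 10); discount that back 10 periods:
PV₀ = 66,020 × [1 − (1+r)^−13] / r × (1+r)^−10 = €194,237.02

€194,237.02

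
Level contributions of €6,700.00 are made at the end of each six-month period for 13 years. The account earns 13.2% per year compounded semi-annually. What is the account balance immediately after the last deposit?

€433,317.84

This is an ordinary annuity: 26 deposits of €6,700.00 at the end of each six-month period.
Periodic rate r = 0.132/2 per half-year; n is counted in half-years.
FV = PMT × [((1+r)^n − 1)/r] = 6,700 × [(1+r)^26 − 1] / r = €433,317.84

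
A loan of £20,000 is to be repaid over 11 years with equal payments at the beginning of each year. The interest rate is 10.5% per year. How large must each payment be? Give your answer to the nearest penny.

Level annuity due; solve PV = PMT × [(1 − (1+r)^−n)/r] × (1+r) for PMT.
Periodic rate r = 0.105 per year.
With n = 11: PMT = 20,000 / ([(1 − (1+r)^−n)/r] × (1+r)) = £2,851.13

£2,851.13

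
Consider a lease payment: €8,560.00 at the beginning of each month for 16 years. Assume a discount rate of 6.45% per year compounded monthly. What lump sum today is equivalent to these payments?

€1,029,071.17

This is an annuity due: 192 payments of €8,560.00 at the beginning of each month.
Periodic rate r = 0.0645/12 per month; n is counted in months.
PV = PMT × [(1 − (1+r)^−n)/r] × (1+r) = 8,560 × [1 − (1+r)^−192] / r × (1+r) = €1,029,071.17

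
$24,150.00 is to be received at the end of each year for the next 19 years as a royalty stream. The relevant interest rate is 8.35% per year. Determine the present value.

$226,201.14

This is an ordinary annuity: 19 payments of $24,150.00 at the end of each year.
Periodic rate r = 0.0835 per year.
PV = PMT × [(1 − (1+r)^−n)/r] = 24,150 × [1 − (1+r)^−19] / r = $226,201.14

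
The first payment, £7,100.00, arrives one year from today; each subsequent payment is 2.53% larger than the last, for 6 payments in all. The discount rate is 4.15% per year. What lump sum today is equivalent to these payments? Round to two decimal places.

£39,344.60

Periodic rate r = 0.0415 per year.
Growing ordinary annuity: PV = PMT₁ × [1 − ((1+g)/(1+r))^n] / (r − g) = 7,100 × [1 − ((1+0.0253)/(1+r))^6] / (r − 0.0253) = £39,344.60.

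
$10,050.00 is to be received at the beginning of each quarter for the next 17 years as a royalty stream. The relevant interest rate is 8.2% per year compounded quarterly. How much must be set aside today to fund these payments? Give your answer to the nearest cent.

$374,418.58

This is an annuity due: 68 payments of $10,050.00 at the beginning of each quarter.
Periodic rate r = 0.082/4 per quarter; n is counted in quarters.
PV = PMT × [(1 − (1+r)^−n)/r] × (1+r) = 10,050 × [1 − (1+r)^−68] / r × (1+r) = $374,418.58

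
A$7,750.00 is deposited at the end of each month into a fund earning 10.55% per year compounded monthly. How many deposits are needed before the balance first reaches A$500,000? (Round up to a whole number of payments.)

Periodic rate r = 0.1055/12 per month; n is counted in months.
Ordinary annuity FV: 500,000 = 7,750 × [((1+r)^n − 1)/r].
(1+r)^n = 1 + 500,000 × r / 7,750, so n = ln(1 + 500,000·r/7,750) / ln(1+r) = 51.33.
Round up to a whole number of payments: n = 52.

52 payments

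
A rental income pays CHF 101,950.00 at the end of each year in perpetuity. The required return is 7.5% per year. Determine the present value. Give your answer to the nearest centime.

Periodic rate r = 0.075 per year.
Level perpetuity: PV = PMT / r = 101,950 / (0.075) = CHF 1,359,333.33.

CHF 1,359,333.33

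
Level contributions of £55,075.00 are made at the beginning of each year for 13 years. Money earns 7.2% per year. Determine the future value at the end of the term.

£1,204,640.00

This is an annuity due: 13 deposits of £55,075.00 at the beginning of each year.
Periodic rate r = 0.072 per year.
FV = PMT × [((1+r)^n − 1)/r] × (1+r) = 55,075 × [(1+r)^13 − 1] / r × (1+r) = £1,204,640.00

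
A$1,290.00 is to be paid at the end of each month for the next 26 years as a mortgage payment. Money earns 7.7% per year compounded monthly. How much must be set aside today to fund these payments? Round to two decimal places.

A$173,711.44

This is an ordinary annuity: 312 payments of A$1,290.00 at the end of each month.
Periodic rate r = 0.077/12 per month; n is counted in months.
PV = PMT × [(1 − (1+r)^−n)/r] = 1,290 × [1 − (1+r)^−312] / r = A$173,711.44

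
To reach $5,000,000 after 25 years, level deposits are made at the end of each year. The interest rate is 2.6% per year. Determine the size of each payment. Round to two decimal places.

$144,493.31

Level ordinary annuity; solve FV = PMT × [((1+r)^n − 1)/r] for PMT.
Periodic rate r = 0.026 per year.
With n = 25: PMT = 5,000,000 / ([((1+r)^n − 1)/r]) = $144,493.31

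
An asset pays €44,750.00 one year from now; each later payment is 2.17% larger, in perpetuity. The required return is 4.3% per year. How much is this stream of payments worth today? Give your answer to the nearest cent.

Periodic rate r = 0.043 per year.
Growing perpetuity (Gordon): PV = PMT₁ / (r − g) = 44,750 / (r − 0.0217) = €2,100,938.97.

€2,100,938.97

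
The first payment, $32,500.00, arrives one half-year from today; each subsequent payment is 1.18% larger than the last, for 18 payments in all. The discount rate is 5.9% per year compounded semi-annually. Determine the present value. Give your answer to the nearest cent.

Periodic rate r = 0.059/2 per half-year; n is counted in half-years.
Growing ordinary annuity: PV = PMT₁ × [1 − ((1+g)/(1+r))^n] / (r − g) = 32,500 × [1 − ((1+0.0118)/(1+r))^18] / (r − 0.0118) = $492,341.82.

$492,341.82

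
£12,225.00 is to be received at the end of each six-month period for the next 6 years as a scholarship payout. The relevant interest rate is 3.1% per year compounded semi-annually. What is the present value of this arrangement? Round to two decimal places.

£132,929.87

This is an ordinary annuity: 12 payments of £12,225.00 at the end of each six-month period.
Periodic rate r = 0.031/2 per half-year; n is counted in half-years.
PV = PMT × [(1 − (1+r)^−n)/r] = 12,225 × [1 − (1+r)^−12] / r = £132,929.87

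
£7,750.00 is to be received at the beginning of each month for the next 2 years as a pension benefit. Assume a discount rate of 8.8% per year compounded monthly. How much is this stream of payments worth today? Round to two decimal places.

This is an annuity due: 24 payments of £7,750.00 at the beginning of each month.
Periodic rate r = 0.088/12 per month; n is counted in months.
PV = PMT × [(1 − (1+r)^−n)/r] × (1+r) = 7,750 × [1 − (1+r)^−24] / r × (1+r) = £171,228.65

£171,228.65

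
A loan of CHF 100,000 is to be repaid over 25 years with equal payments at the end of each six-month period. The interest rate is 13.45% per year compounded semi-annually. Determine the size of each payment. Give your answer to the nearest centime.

Level ordinary annuity; solve PV = PMT × [(1 − (1+r)^−n)/r] for PMT.
Periodic rate r = 0.1345/2 per half-year; n is counted in half-years.
With n = 50: PMT = 100,000 / ([(1 − (1+r)^−n)/r]) = CHF 6,995.07

CHF 6,995.07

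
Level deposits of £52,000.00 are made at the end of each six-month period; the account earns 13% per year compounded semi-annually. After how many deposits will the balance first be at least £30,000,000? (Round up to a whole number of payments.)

58 payments

Periodic rate r = 0.13/2 per half-year; n is counted in half-years.
Ordinary annuity FV: 30,000,000 = 52,000 × [((1+r)^n − 1)/r].
(1+r)^n = 1 + 30,000,000 × r / 52,000, so n = ln(1 + 30,000,000·r/52,000) / ln(1+r) = 57.97.
Round up to a whole number of payments: n = 58.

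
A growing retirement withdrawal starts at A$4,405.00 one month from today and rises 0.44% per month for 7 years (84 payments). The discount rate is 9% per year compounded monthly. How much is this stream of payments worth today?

Periodic rate r = 0.09/12 per month; n is counted in months.
Growing ordinary annuity: PV = PMT₁ × [1 − ((1+g)/(1+r))^n] / (r − g) = 4,405 × [1 − ((1+0.0044)/(1+r))^84] / (r − 0.0044) = A$324,078.56.

A$324,078.56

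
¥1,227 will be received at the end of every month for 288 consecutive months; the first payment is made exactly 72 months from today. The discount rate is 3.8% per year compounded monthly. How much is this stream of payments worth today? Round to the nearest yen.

¥185,028

Ordinary annuity of 288 payments, first payment at period 72.
Periodic rate r = 0.038/12 per month; n is counted in months.
The ordinary-annuity PV formula values the stream one period before the first payment (period 71); discount that back 71 periods:
PV₀ = 1,227 × [1 − (1+r)^−288] / r × (1+r)^−71 = ¥185,028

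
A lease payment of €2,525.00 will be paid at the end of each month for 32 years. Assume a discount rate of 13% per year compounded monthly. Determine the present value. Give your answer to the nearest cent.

This is an ordinary annuity: 384 payments of €2,525.00 at the end of each month.
Periodic rate r = 0.13/12 per month; n is counted in months.
PV = PMT × [(1 − (1+r)^−n)/r] = 2,525 × [1 − (1+r)^−384] / r = €229,356.86

€229,356.86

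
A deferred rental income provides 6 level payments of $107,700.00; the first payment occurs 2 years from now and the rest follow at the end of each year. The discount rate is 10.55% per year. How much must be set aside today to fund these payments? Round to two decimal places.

$417,545.85

Ordinary annuity of 6 payments, first payment at period 2.
Periodic rate r = 0.1055 per year.
The ordinary-annuity PV formula values the stream one period before the first payment (period 1); discount that back 1 periods:
PV₀ = 107,700 × [1 − (1+r)^−6] / r × (1+r)^−1 = $417,545.85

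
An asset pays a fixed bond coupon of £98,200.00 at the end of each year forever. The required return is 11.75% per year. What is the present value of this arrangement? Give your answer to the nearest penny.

Periodic rate r = 0.1175 per year.
Level perpetuity: PV = PMT / r = 98,200 / (0.1175) = £835,744.68.

£835,744.68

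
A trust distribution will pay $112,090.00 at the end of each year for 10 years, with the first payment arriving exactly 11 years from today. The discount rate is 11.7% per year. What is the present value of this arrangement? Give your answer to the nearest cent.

$212,057.32

Ordinary annuity of 10 payments, first payment at period 11.
Periodic rate r = 0.117 per year.
The ordinary-annuity PV formula values the stream one period before the first payment (period 10); discount that back 10 periods:
PV₀ = 112,090 × [1 − (1+r)^−10] / r × (1+r)^−10 = $212,057.32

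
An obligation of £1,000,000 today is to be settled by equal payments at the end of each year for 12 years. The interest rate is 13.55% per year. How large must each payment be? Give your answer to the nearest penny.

£173,195.66

Level ordinary annuity; solve PV = PMT × [(1 − (1+r)^−n)/r] for PMT.
Periodic rate r = 0.1355 per year.
With n = 12: PMT = 1,000,000 / ([(1 − (1+r)^−n)/r]) = £173,195.66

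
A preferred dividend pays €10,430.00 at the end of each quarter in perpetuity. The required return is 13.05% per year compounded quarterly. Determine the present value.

€319,693.49

Periodic rate r = 0.1305/4 per quarter.
Level perpetuity: PV = PMT / r = 10,430 / (0.1305/4) = €319,693.49.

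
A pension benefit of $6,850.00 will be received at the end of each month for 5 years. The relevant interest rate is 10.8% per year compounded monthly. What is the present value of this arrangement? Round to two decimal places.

$316,502.28

This is an ordinary annuity: 60 payments of $6,850.00 at the end of each month.
Periodic rate r = 0.108/12 per month; n is counted in months.
PV = PMT × [(1 − (1+r)^−n)/r] = 6,850 × [1 − (1+r)^−60] / r = $316,502.28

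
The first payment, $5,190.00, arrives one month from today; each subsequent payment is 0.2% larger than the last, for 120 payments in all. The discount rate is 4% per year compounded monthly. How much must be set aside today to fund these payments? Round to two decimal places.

$574,118.60

Periodic rate r = 0.04/12 per month; n is counted in months.
Growing ordinary annuity: PV = PMT₁ × [1 − ((1+g)/(1+r))^n] / (r − g) = 5,190 × [1 − ((1+0.002)/(1+r))^120] / (r − 0.002) = $574,118.60.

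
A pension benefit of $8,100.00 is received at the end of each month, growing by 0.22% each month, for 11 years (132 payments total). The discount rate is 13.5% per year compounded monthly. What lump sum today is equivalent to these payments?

Periodic rate r = 0.135/12 per month; n is counted in months.
Growing ordinary annuity: PV = PMT₁ × [1 − ((1+g)/(1+r))^n] / (r − g) = 8,100 × [1 − ((1+0.0022)/(1+r))^132] / (r − 0.0022) = $621,821.48.

$621,821.48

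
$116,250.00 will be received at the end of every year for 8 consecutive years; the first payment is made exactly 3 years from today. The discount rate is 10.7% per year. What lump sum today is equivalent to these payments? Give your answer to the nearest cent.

Ordinary annuity of 8 payments, first payment at period 3.
Periodic rate r = 0.107 per year.
The ordinary-annuity PV formula values the stream one period before the first payment (period 2); discount that back 2 periods:
PV₀ = 116,250 × [1 − (1+r)^−8] / r × (1+r)^−2 = $493,444.77

$493,444.77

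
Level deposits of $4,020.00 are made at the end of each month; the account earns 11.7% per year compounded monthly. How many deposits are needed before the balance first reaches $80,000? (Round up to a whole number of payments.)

Periodic rate r = 0.117/12 per month; n is counted in months.
Ordinary annuity FV: 80,000 = 4,020 × [((1+r)^n − 1)/r].
(1+r)^n = 1 + 80,000 × r / 4,020, so n = ln(1 + 80,000·r/4,020) / ln(1+r) = 18.28.
Round up to a whole number of payments: n = 19.

19 payments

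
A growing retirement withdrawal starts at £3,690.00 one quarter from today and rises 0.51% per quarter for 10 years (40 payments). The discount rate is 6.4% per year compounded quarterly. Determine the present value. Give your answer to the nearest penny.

£118,633.51

Periodic rate r = 0.064/4 per quarter; n is counted in quarters.
Growing ordinary annuity: PV = PMT₁ × [1 − ((1+g)/(1+r))^n] / (r − g) = 3,690 × [1 − ((1+0.0051)/(1+r))^40] / (r − 0.0051) = £118,633.51.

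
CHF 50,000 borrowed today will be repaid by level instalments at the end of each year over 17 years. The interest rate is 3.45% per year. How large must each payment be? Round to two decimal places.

Level ordinary annuity; solve PV = PMT × [(1 − (1+r)^−n)/r] for PMT.
Periodic rate r = 0.0345 per year.
With n = 17: PMT = 50,000 / ([(1 − (1+r)^−n)/r]) = CHF 3,936.56

CHF 3,936.56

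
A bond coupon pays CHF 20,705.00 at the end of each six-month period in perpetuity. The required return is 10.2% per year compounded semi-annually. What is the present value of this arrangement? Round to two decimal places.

Periodic rate r = 0.102/2 per half-year.
Level perpetuity: PV = PMT / r = 20,705 / (0.102/2) = CHF 405,980.39.

CHF 405,980.39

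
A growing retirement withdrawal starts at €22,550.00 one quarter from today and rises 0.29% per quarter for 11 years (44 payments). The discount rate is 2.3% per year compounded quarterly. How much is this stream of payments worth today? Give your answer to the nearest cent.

€928,740.31

Periodic rate r = 0.023/4 per quarter; n is counted in quarters.
Growing ordinary annuity: PV = PMT₁ × [1 − ((1+g)/(1+r))^n] / (r − g) = 22,550 × [1 − ((1+0.0029)/(1+r))^44] / (r − 0.0029) = €928,740.31.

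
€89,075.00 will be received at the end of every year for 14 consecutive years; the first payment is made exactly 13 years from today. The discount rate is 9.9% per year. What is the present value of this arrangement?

Ordinary annuity of 14 payments, first payment at period 13.
Periodic rate r = 0.099 per year.
The ordinary-annuity PV formula values the stream one period before the first payment (period 12); discount that back 12 periods:
PV₀ = 89,075 × [1 − (1+r)^−14] / r × (1+r)^−12 = €212,533.13

€212,533.13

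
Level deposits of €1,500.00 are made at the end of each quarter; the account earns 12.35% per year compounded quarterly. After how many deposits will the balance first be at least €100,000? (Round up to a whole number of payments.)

Periodic rate r = 0.1235/4 per quarter; n is counted in quarters.
Ordinary annuity FV: 100,000 = 1,500 × [((1+r)^n − 1)/r].
(1+r)^n = 1 + 100,000 × r / 1,500, so n = ln(1 + 100,000·r/1,500) / ln(1+r) = 36.76.
Round up to a whole number of payments: n = 37.

37 payments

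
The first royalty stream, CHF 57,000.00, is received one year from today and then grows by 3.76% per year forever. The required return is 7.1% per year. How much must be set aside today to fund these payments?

Periodic rate r = 0.071 per year.
Growing perpetuity (Gordon): PV = PMT₁ / (r − g) = 57,000 / (r − 0.0376) = CHF 1,706,586.83.

CHF 1,706,586.83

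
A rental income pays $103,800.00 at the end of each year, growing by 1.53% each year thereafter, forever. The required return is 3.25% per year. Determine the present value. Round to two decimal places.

$6,034,883.72

Periodic rate r = 0.0325 per year.
Growing perpetuity (Gordon): PV = PMT₁ / (r − g) = 103,800 / (r − 0.0153) = $6,034,883.72.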